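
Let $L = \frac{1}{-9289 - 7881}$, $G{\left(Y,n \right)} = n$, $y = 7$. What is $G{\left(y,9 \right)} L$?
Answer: $- \frac{9}{17170} \approx -0.00052417$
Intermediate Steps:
$L = - \frac{1}{17170}$ ($L = \frac{1}{-17170} = - \frac{1}{17170} \approx -5.8241 \cdot 10^{-5}$)
$G{\left(y,9 \right)} L = 9 \left(- \frac{1}{17170}\right) = - \frac{9}{17170}$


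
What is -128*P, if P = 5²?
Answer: -3200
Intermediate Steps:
P = 25
-128*P = -128*25 = -3200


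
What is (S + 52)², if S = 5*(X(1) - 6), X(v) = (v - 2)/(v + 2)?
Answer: 3721/9 ≈ 413.44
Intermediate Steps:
X(v) = (-2 + v)/(2 + v)
S = -95/3 (S = 5*((-2 + 1)/(2 + 1) - 6) = 5*(-1/3 - 6) = 5*((⅓)*(-1) - 6) = 5*(-⅓ - 6) = 5*(-19/3) = -95/3 ≈ -31.667)
(S + 52)² = (-95/3 + 52)² = (61/3)² = 3721/9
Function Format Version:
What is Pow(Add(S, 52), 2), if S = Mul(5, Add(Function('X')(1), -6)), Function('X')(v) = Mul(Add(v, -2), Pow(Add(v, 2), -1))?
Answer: Rational(3721, 9) ≈ 413.44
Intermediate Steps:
Function('X')(v) = Mul(Pow(Add(2, v), -1), Add(-2, v)) (Function('X')(v) = Mul(Add(-2, v), Pow(Add(2, v), -1)) = Mul(Pow(Add(2, v), -1), Add(-2, v)))
S = Rational(-95, 3) (S = Mul(5, Add(Mul(Pow(Add(2, 1), -1), Add(-2, 1)), -6)) = Mul(5, Add(Mul(Pow(3, -1), -1), -6)) = Mul(5, Add(Mul(Rational(1, 3), -1), -6)) = Mul(5, Add(Rational(-1, 3), -6)) = Mul(5, Rational(-19, 3)) = Rational(-95, 3) ≈ -31.667)
Pow(Add(S, 52), 2) = Pow(Add(Rational(-95, 3), 52), 2) = Pow(Rational(61, 3), 2) = Rational(3721, 9)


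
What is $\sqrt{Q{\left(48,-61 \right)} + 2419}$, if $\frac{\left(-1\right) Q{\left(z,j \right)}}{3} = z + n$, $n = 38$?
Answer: $\sqrt{2161} \approx 46.487$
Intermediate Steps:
$Q{\left(z,j \right)} = -114 - 3 z$ ($Q{\left(z,j \right)} = - 3 \left(z + 38\right) = - 3 \left(38 + z\right) = -114 - 3 z$)
$\sqrt{Q{\left(48,-61 \right)} + 2419} = \sqrt{\left(-114 - 144\right) + 2419} = \sqrt{-258 + 2419} = \sqrt{2161}$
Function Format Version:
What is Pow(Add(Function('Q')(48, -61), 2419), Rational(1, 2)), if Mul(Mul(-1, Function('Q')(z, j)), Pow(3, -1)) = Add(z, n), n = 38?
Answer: Pow(2161, Rational(1, 2)) ≈ 46.487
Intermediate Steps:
Function('Q')(z, j) = Add(-114, Mul(-3, z)) (Function('Q')(z, j) = Mul(-3, Add(z, 38)) = Mul(-3, Add(38, z)) = Add(-114, Mul(-3, z)))
Pow(Add(Function('Q')(48, -61), 2419), Rational(1, 2)) = Pow(Add(Add(-114, Mul(-3, 48)), 2419), Rational(1, 2)) = Pow(Add(Add(-114, -144), 2419), Rational(1, 2)) = Pow(Add(-258, 2419), Rational(1, 2)) = Pow(2161, Rational(1, 2))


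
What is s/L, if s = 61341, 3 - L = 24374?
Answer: -61341/24371 ≈ -2.5170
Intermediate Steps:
L = -24371 (L = 3 - 1*24374 = 3 - 24374 = -24371)
s/L = 61341/(-24371) = 61341*(-1/24371) = -61341/24371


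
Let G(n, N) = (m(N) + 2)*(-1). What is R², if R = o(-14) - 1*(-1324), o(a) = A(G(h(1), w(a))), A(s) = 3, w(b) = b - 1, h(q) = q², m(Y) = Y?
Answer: 1760929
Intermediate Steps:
w(b) = -1 + b
G(n, N) = -2 - N (G(n, N) = (N + 2)*(-1) = (2 + N)*(-1) = -2 - N)
o(a) = 3
R = 1327 (R = 3 - 1*(-1324) = 3 + 1324 = 1327)
R² = 1327² = 1760929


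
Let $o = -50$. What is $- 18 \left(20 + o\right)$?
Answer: $540$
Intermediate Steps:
$- 18 \left(20 + o\right) = - 18 \left(20 - 50\right) = \left(-18\right) \left(-30\right) = 540$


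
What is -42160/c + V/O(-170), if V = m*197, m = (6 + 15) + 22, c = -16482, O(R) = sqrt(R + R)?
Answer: 21080/8241 - 8471*I*sqrt(85)/170 ≈ 2.5579 - 459.4*I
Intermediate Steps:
O(R) = sqrt(2)*sqrt(R) (O(R) = sqrt(2*R) = sqrt(2)*sqrt(R))
m = 43 (m = 21 + 22 = 43)
V = 8471 (V = 43*197 = 8471)
-42160/c + V/O(-170) = -42160/(-16482) + 8471/((sqrt(2)*sqrt(-170))) = -42160*(-1/16482) + 8471/((sqrt(2)*(I*sqrt(170)))) = 21080/8241 + 8471/((2*I*sqrt(85))) = 21080/8241 + 8471*(-I*sqrt(85)/170) = 21080/8241 - 8471*I*sqrt(85)/170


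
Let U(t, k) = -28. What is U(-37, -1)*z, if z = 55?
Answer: -1540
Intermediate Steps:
U(-37, -1)*z = -28*55 = -1540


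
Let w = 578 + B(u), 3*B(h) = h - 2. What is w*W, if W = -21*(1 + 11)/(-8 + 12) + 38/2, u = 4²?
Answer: -76912/3 ≈ -25637.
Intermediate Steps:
u = 16
B(h) = -⅔ + h/3 (B(h) = (h - 2)/3 = (-2 + h)/3 = -⅔ + h/3)
w = 1748/3 (w = 578 + (-⅔ + (⅓)*16) = 578 + (-⅔ + 16/3) = 578 + 14/3 = 1748/3 ≈ 582.67)
W = -44 (W = -21/(4/12) + 38*(½) = -21/(4*(1/12)) + 19 = -21/⅓ + 19 = -21*3 + 19 = -63 + 19 = -44)
w*W = (1748/3)*(-44) = -76912/3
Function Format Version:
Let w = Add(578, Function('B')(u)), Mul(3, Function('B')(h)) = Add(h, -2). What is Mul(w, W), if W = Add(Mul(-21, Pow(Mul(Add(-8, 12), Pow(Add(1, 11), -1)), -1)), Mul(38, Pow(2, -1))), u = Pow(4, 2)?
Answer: Rational(-76912, 3) ≈ -25637.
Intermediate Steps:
u = 16
Function('B')(h) = Add(Rational(-2, 3), Mul(Rational(1, 3), h)) (Function('B')(h) = Mul(Rational(1, 3), Add(h, -2)) = Mul(Rational(1, 3), Add(-2, h)) = Add(Rational(-2, 3), Mul(Rational(1, 3), h)))
w = Rational(1748, 3) (w = Add(578, Add(Rational(-2, 3), Mul(Rational(1, 3), 16))) = Add(578, Add(Rational(-2, 3), Rational(16, 3))) = Add(578, Rational(14, 3)) = Rational(1748, 3) ≈ 582.67)
W = -44 (W = Add(Mul(-21, Pow(Mul(4, Pow(12, -1)), -1)), Mul(38, Rational(1, 2))) = Add(Mul(-21, Pow(Mul(4, Rational(1, 12)), -1)), 19) = Add(Mul(-21, Pow(Rational(1, 3), -1)), 19) = Add(Mul(-21, 3), 19) = Add(-63, 19) = -44)
Mul(w, W) = Mul(Rational(1748, 3), -44) = Rational(-76912, 3)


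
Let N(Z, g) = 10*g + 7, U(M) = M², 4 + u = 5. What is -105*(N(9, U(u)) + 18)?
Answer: -3675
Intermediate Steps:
u = 1 (u = -4 + 5 = 1)
N(Z, g) = 7 + 10*g
-105*(N(9, U(u)) + 18) = -105*((7 + 10*1²) + 18) = -105*((7 + 10*1) + 18) = -105*((7 + 10) + 18) = -105*(17 + 18) = -105*35 = -3675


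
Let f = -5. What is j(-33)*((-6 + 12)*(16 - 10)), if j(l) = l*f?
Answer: 5940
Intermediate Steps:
j(l) = -5*l (j(l) = l*(-5) = -5*l)
j(-33)*((-6 + 12)*(16 - 10)) = (-5*(-33))*((-6 + 12)*(16 - 10)) = 165*(6*6) = 165*36 = 5940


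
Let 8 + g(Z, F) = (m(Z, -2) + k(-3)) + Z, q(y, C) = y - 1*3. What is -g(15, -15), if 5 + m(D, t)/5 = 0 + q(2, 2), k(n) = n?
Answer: 26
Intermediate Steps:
q(y, C) = -3 + y (q(y, C) = y - 3 = -3 + y)
m(D, t) = -30 (m(D, t) = -25 + 5*(0 + (-3 + 2)) = -25 + 5*(0 - 1) = -25 + 5*(-1) = -25 - 5 = -30)
g(Z, F) = -41 + Z (g(Z, F) = -8 + ((-30 - 3) + Z) = -8 + (-33 + Z) = -41 + Z)
-g(15, -15) = -(-41 + 15) = -1*(-26) = 26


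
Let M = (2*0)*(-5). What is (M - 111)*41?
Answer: -4551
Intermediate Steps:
M = 0 (M = 0*(-5) = 0)
(M - 111)*41 = (0 - 111)*41 = -111*41 = -4551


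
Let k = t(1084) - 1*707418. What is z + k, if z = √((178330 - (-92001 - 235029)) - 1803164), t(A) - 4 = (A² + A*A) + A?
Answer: 1643782 + 2*I*√324451 ≈ 1.6438e+6 + 1139.2*I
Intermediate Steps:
t(A) = 4 + A + 2*A² (t(A) = 4 + ((A² + A*A) + A) = 4 + ((A² + A²) + A) = 4 + (2*A² + A) = 4 + (A + 2*A²) = 4 + A + 2*A²)
k = 1643782 (k = (4 + 1084 + 2*1084²) - 1*707418 = (4 + 1084 + 2*1175056) - 707418 = (4 + 1084 + 2350112) - 707418 = 2351200 - 707418 = 1643782)
z = 2*I*√324451 (z = √((178330 - 1*(-327030)) - 1803164) = √((178330 + 327030) - 1803164) = √(505360 - 1803164) = √(-1297804) = 2*I*√324451 ≈ 1139.2*I)
z + k = 2*I*√324451 + 1643782 = 1643782 + 2*I*√324451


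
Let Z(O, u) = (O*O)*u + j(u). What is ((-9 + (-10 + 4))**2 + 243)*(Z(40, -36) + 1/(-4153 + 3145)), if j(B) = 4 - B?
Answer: -754266253/28 ≈ -2.6938e+7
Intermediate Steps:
Z(O, u) = 4 - u + u*O**2 (Z(O, u) = (O*O)*u + (4 - u) = O**2*u + (4 - u) = u*O**2 + (4 - u) = 4 - u + u*O**2)
((-9 + (-10 + 4))**2 + 243)*(Z(40, -36) + 1/(-4153 + 3145)) = ((-9 + (-10 + 4))**2 + 243)*((4 - 1*(-36) - 36*40**2) + 1/(-4153 + 3145)) = ((-9 - 6)**2 + 243)*((4 + 36 - 36*1600) + 1/(-1008)) = ((-15)**2 + 243)*((4 + 36 - 57600) - 1/1008) = (225 + 243)*(-57560 - 1/1008) = 468*(-58020481/1008) = -754266253/28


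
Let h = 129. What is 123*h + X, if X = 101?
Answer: 15968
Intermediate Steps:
123*h + X = 123*129 + 101 = 15867 + 101 = 15968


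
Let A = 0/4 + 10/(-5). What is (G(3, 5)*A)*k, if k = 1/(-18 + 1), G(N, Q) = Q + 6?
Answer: 22/17 ≈ 1.2941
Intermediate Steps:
A = -2 (A = 0*(1/4) + 10*(-1/5) = 0 - 2 = -2)
G(N, Q) = 6 + Q
k = -1/17 (k = 1/(-17) = -1/17 ≈ -0.058824)
(G(3, 5)*A)*k = ((6 + 5)*(-2))*(-1/17) = (11*(-2))*(-1/17) = -22*(-1/17) = 22/17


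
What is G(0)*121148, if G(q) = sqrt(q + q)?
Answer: 0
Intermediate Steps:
G(q) = sqrt(2)*sqrt(q) (G(q) = sqrt(2*q) = sqrt(2)*sqrt(q))
G(0)*121148 = (sqrt(2)*sqrt(0))*121148 = (sqrt(2)*0)*121148 = 0*121148 = 0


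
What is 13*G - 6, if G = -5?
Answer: -71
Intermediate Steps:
13*G - 6 = 13*(-5) - 6 = -65 - 6 = -71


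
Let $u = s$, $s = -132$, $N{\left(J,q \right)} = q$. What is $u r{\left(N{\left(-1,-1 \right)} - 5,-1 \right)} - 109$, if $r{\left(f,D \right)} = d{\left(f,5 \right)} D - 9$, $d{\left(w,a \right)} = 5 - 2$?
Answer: $1475$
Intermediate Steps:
$d{\left(w,a \right)} = 3$
$r{\left(f,D \right)} = -9 + 3 D$ ($r{\left(f,D \right)} = 3 D - 9 = -9 + 3 D$)
$u = -132$
$u r{\left(N{\left(-1,-1 \right)} - 5,-1 \right)} - 109 = - 132 \left(-9 + 3 \left(-1\right)\right) - 109 = - 132 \left(-9 - 3\right) - 109 = \left(-132\right) \left(-12\right) - 109 = 1584 - 109 = 1475$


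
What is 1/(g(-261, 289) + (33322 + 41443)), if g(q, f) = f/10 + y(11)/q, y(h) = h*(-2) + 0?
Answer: 2610/195212299 ≈ 1.3370e-5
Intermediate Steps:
y(h) = -2*h (y(h) = -2*h + 0 = -2*h)
g(q, f) = -22/q + f/10 (g(q, f) = f/10 + (-2*11)/q = f*(1/10) - 22/q = f/10 - 22/q = -22/q + f/10)
1/(g(-261, 289) + (33322 + 41443)) = 1/((-22/(-261) + (1/10)*289) + (33322 + 41443)) = 1/((-22*(-1/261) + 289/10) + 74765) = 1/((22/261 + 289/10) + 74765) = 1/(75649/2610 + 74765) = 1/(195212299/2610) = 2610/195212299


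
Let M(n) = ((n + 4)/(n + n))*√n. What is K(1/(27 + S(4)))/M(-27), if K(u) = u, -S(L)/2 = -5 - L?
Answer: -2*I*√3/345 ≈ -0.010041*I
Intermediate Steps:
S(L) = 10 + 2*L (S(L) = -2*(-5 - L) = 10 + 2*L)
M(n) = (4 + n)/(2*√n) (M(n) = ((4 + n)/((2*n)))*√n = ((4 + n)*(1/(2*n)))*√n = ((4 + n)/(2*n))*√n = (4 + n)/(2*√n))
K(1/(27 + S(4)))/M(-27) = 1/((27 + (10 + 2*4))*(((4 - 27)/(2*√(-27))))) = 1/((27 + (10 + 8))*(((½)*(-I*√3/9)*(-23)))) = 1/((27 + 18)*((23*I*√3/18))) = (-6*I*√3/23)/45 = -2*I*√3/345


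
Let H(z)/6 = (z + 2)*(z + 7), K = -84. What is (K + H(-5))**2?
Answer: 14400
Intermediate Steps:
H(z) = 6*(2 + z)*(7 + z) (H(z) = 6*((z + 2)*(z + 7)) = 6*((2 + z)*(7 + z)) = 6*(2 + z)*(7 + z))
(K + H(-5))**2 = (-84 + (84 + 6*(-5)**2 + 54*(-5)))**2 = (-84 + (84 + 6*25 - 270))**2 = (-84 + (84 + 150 - 270))**2 = (-84 - 36)**2 = (-120)**2 = 14400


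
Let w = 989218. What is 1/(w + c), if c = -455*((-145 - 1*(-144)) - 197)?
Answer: 1/1079308 ≈ 9.2652e-7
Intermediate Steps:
c = 90090 (c = -455*((-145 + 144) - 197) = -455*(-1 - 197) = -455*(-198) = 90090)
1/(w + c) = 1/(989218 + 90090) = 1/1079308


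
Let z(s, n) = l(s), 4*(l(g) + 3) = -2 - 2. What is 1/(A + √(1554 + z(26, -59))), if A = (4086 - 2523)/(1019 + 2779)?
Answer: -659586/2484000359 + 8013780*√62/2484000359 ≈ 0.025137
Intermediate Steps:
l(g) = -4 (l(g) = -3 + (-2 - 2)/4 = -3 + (¼)*(-4) = -3 - 1 = -4)
A = 521/1266 (A = 1563/3798 = 1563*(1/3798) = 521/1266 ≈ 0.41153)
z(s, n) = -4
1/(A + √(1554 + z(26, -59))) = 1/(521/1266 + √(1554 - 4)) = 1/(521/1266 + √1550) = 1/(521/1266 + 5*√62)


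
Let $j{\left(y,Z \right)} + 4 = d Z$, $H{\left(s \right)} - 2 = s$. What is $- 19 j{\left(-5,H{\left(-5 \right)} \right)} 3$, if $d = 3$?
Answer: $741$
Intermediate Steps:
$H{\left(s \right)} = 2 + s$
$j{\left(y,Z \right)} = -4 + 3 Z$
$- 19 j{\left(-5,H{\left(-5 \right)} \right)} 3 = - 19 \left(-4 + 3 \left(2 - 5\right)\right) 3 = - 19 \left(-4 + 3 \left(-3\right)\right) 3 = - 19 \left(-4 - 9\right) 3 = \left(-19\right) \left(-13\right) 3 = 247 \cdot 3 = 741$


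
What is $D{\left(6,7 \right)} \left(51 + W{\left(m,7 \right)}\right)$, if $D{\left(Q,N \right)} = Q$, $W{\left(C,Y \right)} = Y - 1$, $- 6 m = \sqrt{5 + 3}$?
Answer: $342$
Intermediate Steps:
$m = - \frac{\sqrt{2}}{3}$ ($m = - \frac{\sqrt{5 + 3}}{6} = - \frac{\sqrt{8}}{6} = - \frac{2 \sqrt{2}}{6} = - \frac{\sqrt{2}}{3} \approx -0.4714$)
$W{\left(C,Y \right)} = -1 + Y$
$D{\left(6,7 \right)} \left(51 + W{\left(m,7 \right)}\right) = 6 \left(51 + \left(-1 + 7\right)\right) = 6 \left(51 + 6\right) = 6 \cdot 57 = 342$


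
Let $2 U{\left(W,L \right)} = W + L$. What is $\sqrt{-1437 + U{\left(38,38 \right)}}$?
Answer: $i \sqrt{1399} \approx 37.403 i$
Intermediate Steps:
$U{\left(W,L \right)} = \frac{L}{2} + \frac{W}{2}$ ($U{\left(W,L \right)} = \frac{W + L}{2} = \frac{L + W}{2} = \frac{L}{2} + \frac{W}{2}$)
$\sqrt{-1437 + U{\left(38,38 \right)}} = \sqrt{-1437 + \left(\frac{1}{2} \cdot 38 + \frac{1}{2} \cdot 38\right)} = \sqrt{-1437 + \left(19 + 19\right)} = \sqrt{-1437 + 38} = \sqrt{-1399} = i \sqrt{1399}$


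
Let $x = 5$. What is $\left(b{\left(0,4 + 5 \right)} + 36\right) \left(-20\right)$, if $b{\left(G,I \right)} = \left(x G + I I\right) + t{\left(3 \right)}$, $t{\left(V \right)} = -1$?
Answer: $-2320$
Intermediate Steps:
$b{\left(G,I \right)} = -1 + I^{2} + 5 G$ ($b{\left(G,I \right)} = \left(5 G + I I\right) - 1 = \left(5 G + I^{2}\right) - 1 = \left(I^{2} + 5 G\right) - 1 = -1 + I^{2} + 5 G$)
$\left(b{\left(0,4 + 5 \right)} + 36\right) \left(-20\right) = \left(\left(-1 + \left(4 + 5\right)^{2} + 5 \cdot 0\right) + 36\right) \left(-20\right) = \left(\left(-1 + 9^{2} + 0\right) + 36\right) \left(-20\right) = \left(\left(-1 + 81 + 0\right) + 36\right) \left(-20\right) = \left(80 + 36\right) \left(-20\right) = 116 \left(-20\right) = -2320$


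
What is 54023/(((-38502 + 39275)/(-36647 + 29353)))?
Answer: -394043762/773 ≈ -5.0976e+5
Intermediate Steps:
54023/(((-38502 + 39275)/(-36647 + 29353))) = 54023/((773/(-7294))) = 54023/((773*(-1/7294))) = 54023/(-773/7294) = 54023*(-7294/773) = -394043762/773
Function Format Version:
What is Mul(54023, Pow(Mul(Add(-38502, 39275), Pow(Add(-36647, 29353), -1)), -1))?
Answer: Rational(-394043762, 773) ≈ -5.0976e+5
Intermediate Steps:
Mul(54023, Pow(Mul(Add(-38502, 39275), Pow(Add(-36647, 29353), -1)), -1)) = Mul(54023, Pow(Mul(773, Pow(-7294, -1)), -1)) = Mul(54023, Pow(Mul(773, Rational(-1, 7294)), -1)) = Mul(54023, Pow(Rational(-773, 7294), -1)) = Mul(54023, Rational(-7294, 773)) = Rational(-394043762, 773)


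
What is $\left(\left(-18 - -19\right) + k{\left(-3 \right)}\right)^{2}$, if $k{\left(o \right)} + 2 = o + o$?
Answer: $49$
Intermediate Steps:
$k{\left(o \right)} = -2 + 2 o$ ($k{\left(o \right)} = -2 + \left(o + o\right) = -2 + 2 o$)
$\left(\left(-18 - -19\right) + k{\left(-3 \right)}\right)^{2} = \left(\left(-18 - -19\right) + \left(-2 + 2 \left(-3\right)\right)\right)^{2} = \left(\left(-18 + 19\right) - 8\right)^{2} = \left(1 - 8\right)^{2} = \left(-7\right)^{2} = 49$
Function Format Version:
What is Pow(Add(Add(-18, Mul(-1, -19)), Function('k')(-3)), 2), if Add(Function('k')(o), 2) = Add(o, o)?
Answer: 49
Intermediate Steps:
Function('k')(o) = Add(-2, Mul(2, o)) (Function('k')(o) = Add(-2, Add(o, o)) = Add(-2, Mul(2, o)))
Pow(Add(Add(-18, Mul(-1, -19)), Function('k')(-3)), 2) = Pow(Add(Add(-18, Mul(-1, -19)), Add(-2, Mul(2, -3))), 2) = Pow(Add(Add(-18, 19), Add(-2, -6)), 2) = Pow(Add(1, -8), 2) = Pow(-7, 2) = 49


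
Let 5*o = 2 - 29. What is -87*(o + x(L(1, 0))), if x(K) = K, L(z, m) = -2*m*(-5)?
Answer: 2349/5 ≈ 469.80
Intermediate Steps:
L(z, m) = 10*m
o = -27/5 (o = (2 - 29)/5 = (⅕)*(-27) = -27/5 ≈ -5.4000)
-87*(o + x(L(1, 0))) = -87*(-27/5 + 10*0) = -87*(-27/5 + 0) = -87*(-27/5) = 2349/5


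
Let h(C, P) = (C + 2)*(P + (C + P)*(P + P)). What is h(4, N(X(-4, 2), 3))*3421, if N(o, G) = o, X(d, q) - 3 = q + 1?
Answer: 2586276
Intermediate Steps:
X(d, q) = 4 + q (X(d, q) = 3 + (q + 1) = 3 + (1 + q) = 4 + q)
h(C, P) = (2 + C)*(P + 2*P*(C + P)) (h(C, P) = (2 + C)*(P + (C + P)*(2*P)) = (2 + C)*(P + 2*P*(C + P)))
h(4, N(X(-4, 2), 3))*3421 = ((4 + 2)*(2 + 2*4² + 4*(4 + 2) + 5*4 + 2*4*(4 + 2)))*3421 = (6*(2 + 2*16 + 4*6 + 20 + 2*4*6))*3421 = (6*(2 + 32 + 24 + 20 + 48))*3421 = (6*126)*3421 = 756*3421 = 2586276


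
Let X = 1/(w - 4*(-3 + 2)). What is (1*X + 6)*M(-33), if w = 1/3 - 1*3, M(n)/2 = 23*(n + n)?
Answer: -20493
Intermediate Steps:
M(n) = 92*n (M(n) = 2*(23*(n + n)) = 2*(23*(2*n)) = 2*(46*n) = 92*n)
w = -8/3 (w = 1/3 - 3 = -8/3 ≈ -2.6667)
X = 3/4 (X = 1/(-8/3 - 4*(-3 + 2)) = 1/(-8/3 - 4*(-1)) = 1/(-8/3 + 4) = 1/(4/3) = 3/4 ≈ 0.75000)
(1*X + 6)*M(-33) = (1*(3/4) + 6)*(92*(-33)) = (3/4 + 6)*(-3036) = (27/4)*(-3036) = -20493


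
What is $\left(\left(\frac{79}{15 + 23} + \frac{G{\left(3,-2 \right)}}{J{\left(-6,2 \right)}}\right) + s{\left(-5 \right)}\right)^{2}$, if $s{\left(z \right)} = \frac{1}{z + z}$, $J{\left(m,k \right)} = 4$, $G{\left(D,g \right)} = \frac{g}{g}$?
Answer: $\frac{717409}{144400} \approx 4.9682$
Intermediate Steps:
$G{\left(D,g \right)} = 1$
$s{\left(z \right)} = \frac{1}{2 z}$
$\left(\left(\frac{79}{15 + 23} + \frac{G{\left(3,-2 \right)}}{J{\left(-6,2 \right)}}\right) + s{\left(-5 \right)}\right)^{2} = \left(\left(\frac{79}{15 + 23} + 1 \cdot \frac{1}{4}\right) + \frac{1}{2 \left(-5\right)}\right)^{2} = \left(\left(\frac{79}{38} + 1 \cdot \frac{1}{4}\right) + \frac{1}{2} \left(- \frac{1}{5}\right)\right)^{2} = \left(\left(79 \cdot \frac{1}{38} + \frac{1}{4}\right) - \frac{1}{10}\right)^{2} = \left(\left(\frac{79}{38} + \frac{1}{4}\right) - \frac{1}{10}\right)^{2} = \left(\frac{177}{76} - \frac{1}{10}\right)^{2} = \left(\frac{847}{380}\right)^{2} = \frac{717409}{144400}$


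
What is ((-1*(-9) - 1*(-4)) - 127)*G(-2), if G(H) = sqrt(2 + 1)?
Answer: -114*sqrt(3) ≈ -197.45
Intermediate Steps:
G(H) = sqrt(3)
((-1*(-9) - 1*(-4)) - 127)*G(-2) = ((-1*(-9) - 1*(-4)) - 127)*sqrt(3) = ((9 + 4) - 127)*sqrt(3) = (13 - 127)*sqrt(3) = -114*sqrt(3)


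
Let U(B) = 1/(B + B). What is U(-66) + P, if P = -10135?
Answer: -1337821/132 ≈ -10135.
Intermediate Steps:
U(B) = 1/(2*B)
U(-66) + P = (½)/(-66) - 10135 = (½)*(-1/66) - 10135 = -1/132 - 10135 = -1337821/132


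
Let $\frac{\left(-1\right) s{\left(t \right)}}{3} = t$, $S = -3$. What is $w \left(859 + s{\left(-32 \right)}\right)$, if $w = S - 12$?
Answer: $-14325$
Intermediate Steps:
$s{\left(t \right)} = - 3 t$
$w = -15$ ($w = -3 - 12 = -15$)
$w \left(859 + s{\left(-32 \right)}\right) = - 15 \left(859 - -96\right) = - 15 \left(859 + 96\right) = \left(-15\right) 955 = -14325$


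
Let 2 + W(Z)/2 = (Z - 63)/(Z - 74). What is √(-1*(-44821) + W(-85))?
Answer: √1133065641/159 ≈ 211.70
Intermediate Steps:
W(Z) = -4 + 2*(-63 + Z)/(-74 + Z) (W(Z) = -4 + 2*((Z - 63)/(Z - 74)) = -4 + 2*((-63 + Z)/(-74 + Z)) = -4 + 2*(-63 + Z)/(-74 + Z))
√(-1*(-44821) + W(-85)) = √(-1*(-44821) + 2*(85 - 1*(-85))/(-74 - 85)) = √(44821 + 2*(85 + 85)/(-159)) = √(44821 + 2*(-1/159)*170) = √(44821 - 340/159) = √(7126199/159) = √1133065641/159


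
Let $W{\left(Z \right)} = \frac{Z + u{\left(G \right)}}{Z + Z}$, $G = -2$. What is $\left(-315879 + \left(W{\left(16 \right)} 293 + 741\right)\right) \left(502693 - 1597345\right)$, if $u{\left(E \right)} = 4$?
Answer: $\frac{689531967657}{2} \approx 3.4477 \cdot 10^{11}$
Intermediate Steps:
$W{\left(Z \right)} = \frac{4 + Z}{2 Z}$ ($W{\left(Z \right)} = \frac{Z + 4}{Z + Z} = \frac{4 + Z}{2 Z}$)
$\left(-315879 + \left(W{\left(16 \right)} 293 + 741\right)\right) \left(502693 - 1597345\right) = \left(-315879 + \left(\frac{4 + 16}{2 \cdot 16} \cdot 293 + 741\right)\right) \left(502693 - 1597345\right) = \left(-315879 + \left(\frac{1}{2} \cdot \frac{1}{16} \cdot 20 \cdot 293 + 741\right)\right) \left(-1094652\right) = \left(-315879 + \left(\frac{5}{8} \cdot 293 + 741\right)\right) \left(-1094652\right) = \left(-315879 + \left(\frac{1465}{8} + 741\right)\right) \left(-1094652\right) = \left(-315879 + \frac{7393}{8}\right) \left(-1094652\right) = \left(- \frac{2519639}{8}\right) \left(-1094652\right) = \frac{689531967657}{2}$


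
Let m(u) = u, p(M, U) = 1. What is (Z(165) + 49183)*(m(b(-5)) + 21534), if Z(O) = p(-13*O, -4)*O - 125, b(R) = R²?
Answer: 1061198657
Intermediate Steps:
Z(O) = -125 + O (Z(O) = 1*O - 125 = O - 125 = -125 + O)
(Z(165) + 49183)*(m(b(-5)) + 21534) = ((-125 + 165) + 49183)*((-5)² + 21534) = (40 + 49183)*(25 + 21534) = 49223*21559 = 1061198657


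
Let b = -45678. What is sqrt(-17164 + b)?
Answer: I*sqrt(62842) ≈ 250.68*I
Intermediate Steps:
sqrt(-17164 + b) = sqrt(-17164 - 45678) = sqrt(-62842) = I*sqrt(62842)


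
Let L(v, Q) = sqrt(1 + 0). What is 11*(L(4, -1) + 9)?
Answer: 110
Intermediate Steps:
L(v, Q) = 1 (L(v, Q) = sqrt(1) = 1)
11*(L(4, -1) + 9) = 11*(1 + 9) = 11*10 = 110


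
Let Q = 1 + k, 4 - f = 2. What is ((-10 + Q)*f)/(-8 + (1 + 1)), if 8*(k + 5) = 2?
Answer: 55/12 ≈ 4.5833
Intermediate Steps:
k = -19/4 (k = -5 + (⅛)*2 = -5 + ¼ = -19/4 ≈ -4.7500)
f = 2 (f = 4 - 1*2 = 4 - 2 = 2)
Q = -15/4 (Q = 1 - 19/4 = -15/4 ≈ -3.7500)
((-10 + Q)*f)/(-8 + (1 + 1)) = ((-10 - 15/4)*2)/(-8 + (1 + 1)) = (-55/4*2)/(-8 + 2) = -55/2/(-6) = -55/2*(-⅙) = 55/12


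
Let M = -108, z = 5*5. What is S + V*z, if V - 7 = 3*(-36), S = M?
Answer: -2633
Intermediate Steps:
z = 25
S = -108
V = -101 (V = 7 + 3*(-36) = 7 - 108 = -101)
S + V*z = -108 - 101*25 = -108 - 2525 = -2633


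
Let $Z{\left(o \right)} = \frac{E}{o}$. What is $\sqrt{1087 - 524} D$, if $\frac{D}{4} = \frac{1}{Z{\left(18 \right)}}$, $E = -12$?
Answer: $- 6 \sqrt{563} \approx -142.37$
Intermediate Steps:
$Z{\left(o \right)} = - \frac{12}{o}$
$D = -6$ ($D = \frac{4}{\left(-12\right) \frac{1}{18}} = \frac{4}{- \frac{2}{3}} = 4 \left(- \frac{3}{2}\right) = -6$)
$\sqrt{1087 - 524} D = \sqrt{1087 - 524} \left(-6\right) = \sqrt{563} \left(-6\right) = - 6 \sqrt{563}$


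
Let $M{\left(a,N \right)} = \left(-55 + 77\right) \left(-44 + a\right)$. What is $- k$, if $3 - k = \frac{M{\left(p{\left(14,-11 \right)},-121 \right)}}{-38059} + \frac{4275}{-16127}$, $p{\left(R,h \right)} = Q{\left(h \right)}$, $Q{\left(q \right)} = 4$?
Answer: $- \frac{1989842944}{613777493} \approx -3.242$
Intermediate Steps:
$p{\left(R,h \right)} = 4$
$M{\left(a,N \right)} = -968 + 22 a$ ($M{\left(a,N \right)} = 22 \left(-44 + a\right) = -968 + 22 a$)
$k = \frac{1989842944}{613777493}$ ($k = 3 - \left(\frac{-968 + 22 \cdot 4}{-38059} + \frac{4275}{-16127}\right) = 3 - \left(\left(-968 + 88\right) \left(- \frac{1}{38059}\right) + 4275 \left(- \frac{1}{16127}\right)\right) = 3 - \left(\left(-880\right) \left(- \frac{1}{38059}\right) - \frac{4275}{16127}\right) = 3 - \left(\frac{880}{38059} - \frac{4275}{16127}\right) = 3 - - \frac{148510465}{613777493} = 3 + \frac{148510465}{613777493} = \frac{1989842944}{613777493} \approx 3.242$)
$- k = \left(-1\right) \frac{1989842944}{613777493} = - \frac{1989842944}{613777493}$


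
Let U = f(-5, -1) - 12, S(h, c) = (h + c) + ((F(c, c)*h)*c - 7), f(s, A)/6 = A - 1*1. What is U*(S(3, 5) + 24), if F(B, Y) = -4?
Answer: 840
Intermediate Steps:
f(s, A) = -6 + 6*A (f(s, A) = 6*(A - 1*1) = 6*(A - 1) = 6*(-1 + A) = -6 + 6*A)
S(h, c) = -7 + c + h - 4*c*h (S(h, c) = (h + c) + ((-4*h)*c - 7) = (c + h) + (-4*c*h - 7) = (c + h) + (-7 - 4*c*h) = -7 + c + h - 4*c*h)
U = -24 (U = (-6 + 6*(-1)) - 12 = (-6 - 6) - 12 = -12 - 12 = -24)
U*(S(3, 5) + 24) = -24*((-7 + 5 + 3 - 4*5*3) + 24) = -24*((-7 + 5 + 3 - 60) + 24) = -24*(-59 + 24) = -24*(-35) = 840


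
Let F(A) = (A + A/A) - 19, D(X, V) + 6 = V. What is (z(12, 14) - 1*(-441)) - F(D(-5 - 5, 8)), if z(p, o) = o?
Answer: 471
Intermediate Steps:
D(X, V) = -6 + V
F(A) = -18 + A (F(A) = (A + 1) - 19 = (1 + A) - 19 = -18 + A)
(z(12, 14) - 1*(-441)) - F(D(-5 - 5, 8)) = (14 - 1*(-441)) - (-18 + (-6 + 8)) = (14 + 441) - (-18 + 2) = 455 - 1*(-16) = 455 + 16 = 471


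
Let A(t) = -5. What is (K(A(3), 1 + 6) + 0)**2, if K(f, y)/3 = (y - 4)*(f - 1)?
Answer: 2916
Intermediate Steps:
K(f, y) = 3*(-1 + f)*(-4 + y) (K(f, y) = 3*((y - 4)*(f - 1)) = 3*((-4 + y)*(-1 + f)) = 3*((-1 + f)*(-4 + y)) = 3*(-1 + f)*(-4 + y))
(K(A(3), 1 + 6) + 0)**2 = ((12 - 12*(-5) - 3*(1 + 6) + 3*(-5)*(1 + 6)) + 0)**2 = ((12 + 60 - 3*7 + 3*(-5)*7) + 0)**2 = ((12 + 60 - 21 - 105) + 0)**2 = (-54 + 0)**2 = (-54)**2 = 2916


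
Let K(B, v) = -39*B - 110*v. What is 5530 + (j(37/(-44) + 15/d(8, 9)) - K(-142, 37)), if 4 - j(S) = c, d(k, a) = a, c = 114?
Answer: 3952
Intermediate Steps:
K(B, v) = -110*v - 39*B
j(S) = -110 (j(S) = 4 - 1*114 = 4 - 114 = -110)
5530 + (j(37/(-44) + 15/d(8, 9)) - K(-142, 37)) = 5530 + (-110 - (-110*37 - 39*(-142))) = 5530 + (-110 - (-4070 + 5538)) = 5530 + (-110 - 1*1468) = 5530 + (-110 - 1468) = 5530 - 1578 = 3952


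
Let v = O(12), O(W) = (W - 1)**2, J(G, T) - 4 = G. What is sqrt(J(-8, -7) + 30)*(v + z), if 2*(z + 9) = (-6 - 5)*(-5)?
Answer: 279*sqrt(26)/2 ≈ 711.31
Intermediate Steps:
J(G, T) = 4 + G
z = 37/2 (z = -9 + ((-6 - 5)*(-5))/2 = -9 + (-11*(-5))/2 = -9 + (1/2)*55 = -9 + 55/2 = 37/2 ≈ 18.500)
O(W) = (-1 + W)**2
v = 121 (v = (-1 + 12)**2 = 11**2 = 121)
sqrt(J(-8, -7) + 30)*(v + z) = sqrt((4 - 8) + 30)*(121 + 37/2) = sqrt(-4 + 30)*(279/2) = sqrt(26)*(279/2) = 279*sqrt(26)/2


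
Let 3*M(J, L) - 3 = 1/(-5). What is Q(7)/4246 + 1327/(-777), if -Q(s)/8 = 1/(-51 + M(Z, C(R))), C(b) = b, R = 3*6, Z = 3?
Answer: -2115686351/1238827821 ≈ -1.7078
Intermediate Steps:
R = 18
M(J, L) = 14/15 (M(J, L) = 1 + (1/3)/(-5) = 1 + (1/3)*(-1/5) = 1 - 1/15 = 14/15)
Q(s) = 120/751 (Q(s) = -8/(-51 + 14/15) = -8/(-751/15) = -8*(-15/751) = 120/751)
Q(7)/4246 + 1327/(-777) = (120/751)/4246 + 1327/(-777) = (120/751)*(1/4246) + 1327*(-1/777) = 60/1594373 - 1327/777 = -2115686351/1238827821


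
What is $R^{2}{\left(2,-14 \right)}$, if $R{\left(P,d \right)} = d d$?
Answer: $38416$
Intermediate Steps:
$R{\left(P,d \right)} = d^{2}$
$R^{2}{\left(2,-14 \right)} = \left(\left(-14\right)^{2}\right)^{2} = 196^{2} = 38416$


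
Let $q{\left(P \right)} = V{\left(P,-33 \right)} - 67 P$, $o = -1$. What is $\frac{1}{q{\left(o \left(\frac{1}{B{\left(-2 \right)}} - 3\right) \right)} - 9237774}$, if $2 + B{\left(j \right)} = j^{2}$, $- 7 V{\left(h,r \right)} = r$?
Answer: $- \frac{14}{129331115} \approx -1.0825 \cdot 10^{-7}$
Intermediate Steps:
$V{\left(h,r \right)} = - \frac{r}{7}$
$B{\left(j \right)} = -2 + j^{2}$
$q{\left(P \right)} = \frac{33}{7} - 67 P$ ($q{\left(P \right)} = \left(- \frac{1}{7}\right) \left(-33\right) - 67 P = \frac{33}{7} - 67 P$)
$\frac{1}{q{\left(o \left(\frac{1}{B{\left(-2 \right)}} - 3\right) \right)} - 9237774} = \frac{1}{\left(\frac{33}{7} - 67 \left(- (\frac{1}{-2 + \left(-2\right)^{2}} - 3)\right)\right) - 9237774} = \frac{1}{\left(\frac{33}{7} - 67 \left(- (\frac{1}{-2 + 4} - 3)\right)\right) - 9237774} = \frac{1}{\left(\frac{33}{7} - 67 \left(- (\frac{1}{2} - 3)\right)\right) - 9237774} = \frac{1}{\left(\frac{33}{7} - 67 \left(\left(-1\right) \left(- \frac{5}{2}\right)\right)\right) - 9237774} = \frac{1}{\left(\frac{33}{7} - \frac{335}{2}\right) - 9237774} = \frac{1}{- \frac{2279}{14} - 9237774} = \frac{1}{- \frac{129331115}{14}} = - \frac{14}{129331115}$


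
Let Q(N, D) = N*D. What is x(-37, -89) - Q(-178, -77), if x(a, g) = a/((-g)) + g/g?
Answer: -1219782/89 ≈ -13705.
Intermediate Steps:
x(a, g) = 1 - a/g (x(a, g) = a*(-1/g) + 1 = -a/g + 1 = 1 - a/g)
Q(N, D) = D*N
x(-37, -89) - Q(-178, -77) = (-89 - 1*(-37))/(-89) - (-77)*(-178) = -(-89 + 37)/89 - 1*13706 = -1/89*(-52) - 13706 = 52/89 - 13706 = -1219782/89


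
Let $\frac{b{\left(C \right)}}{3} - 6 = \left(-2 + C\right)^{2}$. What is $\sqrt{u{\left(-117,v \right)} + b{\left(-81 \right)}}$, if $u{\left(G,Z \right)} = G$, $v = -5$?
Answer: $2 \sqrt{5142} \approx 143.42$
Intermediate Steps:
$b{\left(C \right)} = 18 + 3 \left(-2 + C\right)^{2}$
$\sqrt{u{\left(-117,v \right)} + b{\left(-81 \right)}} = \sqrt{-117 + \left(18 + 3 \left(-2 - 81\right)^{2}\right)} = \sqrt{-117 + \left(18 + 3 \left(-83\right)^{2}\right)} = \sqrt{-117 + \left(18 + 3 \cdot 6889\right)} = \sqrt{-117 + \left(18 + 20667\right)} = \sqrt{-117 + 20685} = \sqrt{20568} = 2 \sqrt{5142}$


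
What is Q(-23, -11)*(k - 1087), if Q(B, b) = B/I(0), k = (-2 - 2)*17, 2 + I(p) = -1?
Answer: -8855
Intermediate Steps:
I(p) = -3 (I(p) = -2 - 1 = -3)
k = -68 (k = -4*17 = -68)
Q(B, b) = -B/3 (Q(B, b) = B/(-3) = B*(-⅓) = -B/3)
Q(-23, -11)*(k - 1087) = (-⅓*(-23))*(-68 - 1087) = (23/3)*(-1155) = -8855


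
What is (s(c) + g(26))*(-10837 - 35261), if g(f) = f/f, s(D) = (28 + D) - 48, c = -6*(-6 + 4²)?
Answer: 3641742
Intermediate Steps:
c = -60 (c = -6*(-6 + 16) = -6*10 = -60)
s(D) = -20 + D
g(f) = 1
(s(c) + g(26))*(-10837 - 35261) = ((-20 - 60) + 1)*(-10837 - 35261) = (-80 + 1)*(-46098) = -79*(-46098) = 3641742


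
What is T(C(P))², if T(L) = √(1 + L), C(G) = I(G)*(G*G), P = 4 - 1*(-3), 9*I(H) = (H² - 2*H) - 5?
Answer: 493/3 ≈ 164.33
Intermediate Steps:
I(H) = -5/9 - 2*H/9 + H²/9 (I(H) = ((H² - 2*H) - 5)/9 = (-5 + H² - 2*H)/9 = -5/9 - 2*H/9 + H²/9)
P = 7 (P = 4 + 3 = 7)
C(G) = G²*(-5/9 - 2*G/9 + G²/9) (C(G) = (-5/9 - 2*G/9 + G²/9)*(G*G) = (-5/9 - 2*G/9 + G²/9)*G² = G²*(-5/9 - 2*G/9 + G²/9))
T(C(P))² = (√(1 + (⅑)*7²*(-5 + 7² - 2*7)))² = (√(1 + (⅑)*49*(-5 + 49 - 14)))² = (√(1 + (⅑)*49*30))² = (√(1 + 490/3))² = (√(493/3))² = (√1479/3)² = 493/3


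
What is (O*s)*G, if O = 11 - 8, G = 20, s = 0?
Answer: 0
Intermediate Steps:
O = 3
(O*s)*G = (3*0)*20 = 0*20 = 0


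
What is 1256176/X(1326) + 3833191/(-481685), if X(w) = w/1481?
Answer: 448060040217047/319357155 ≈ 1.4030e+6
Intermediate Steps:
X(w) = w/1481 (X(w) = w*(1/1481) = w/1481)
1256176/X(1326) + 3833191/(-481685) = 1256176/(((1/1481)*1326)) + 3833191/(-481685) = 1256176/(1326/1481) + 3833191*(-1/481685) = 1256176*(1481/1326) - 3833191/481685 = 930198328/663 - 3833191/481685 = 448060040217047/319357155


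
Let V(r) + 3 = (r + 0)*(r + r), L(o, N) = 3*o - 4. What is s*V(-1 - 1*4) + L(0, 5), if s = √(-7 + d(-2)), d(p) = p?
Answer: -4 + 141*I ≈ -4.0 + 141.0*I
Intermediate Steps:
L(o, N) = -4 + 3*o
V(r) = -3 + 2*r² (V(r) = -3 + (r + 0)*(r + r) = -3 + r*(2*r) = -3 + 2*r²)
s = 3*I (s = √(-7 - 2) = √(-9) = 3*I ≈ 3.0*I)
s*V(-1 - 1*4) + L(0, 5) = (3*I)*(-3 + 2*(-1 - 1*4)²) + (-4 + 3*0) = (3*I)*(-3 + 2*(-1 - 4)²) + (-4 + 0) = (3*I)*(-3 + 2*(-5)²) - 4 = (3*I)*(-3 + 2*25) - 4 = (3*I)*(-3 + 50) - 4 = (3*I)*47 - 4 = 141*I - 4 = -4 + 141*I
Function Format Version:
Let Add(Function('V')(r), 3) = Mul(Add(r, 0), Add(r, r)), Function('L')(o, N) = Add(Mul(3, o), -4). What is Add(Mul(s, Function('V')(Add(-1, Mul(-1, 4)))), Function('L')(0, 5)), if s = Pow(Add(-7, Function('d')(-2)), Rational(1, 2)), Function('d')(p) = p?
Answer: Add(-4, Mul(141, I)) ≈ Add(-4.0000, Mul(141.00, I))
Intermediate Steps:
Function('L')(o, N) = Add(-4, Mul(3, o))
Function('V')(r) = Add(-3, Mul(2, Pow(r, 2))) (Function('V')(r) = Add(-3, Mul(Add(r, 0), Add(r, r))) = Add(-3, Mul(r, Mul(2, r))) = Add(-3, Mul(2, Pow(r, 2))))
s = Mul(3, I) (s = Pow(Add(-7, -2), Rational(1, 2)) = Pow(-9, Rational(1, 2)) = Mul(3, I) ≈ Mul(3.0000, I))
Add(Mul(s, Function('V')(Add(-1, Mul(-1, 4)))), Function('L')(0, 5)) = Add(Mul(Mul(3, I), Add(-3, Mul(2, Pow(Add(-1, Mul(-1, 4)), 2)))), Add(-4, Mul(3, 0))) = Add(Mul(Mul(3, I), Add(-3, Mul(2, Pow(Add(-1, -4), 2)))), Add(-4, 0)) = Add(Mul(Mul(3, I), Add(-3, Mul(2, Pow(-5, 2)))), -4) = Add(Mul(Mul(3, I), Add(-3, Mul(2, 25))), -4) = Add(Mul(Mul(3, I), Add(-3, 50)), -4) = Add(Mul(Mul(3, I), 47), -4) = Add(Mul(141, I), -4) = Add(-4, Mul(141, I))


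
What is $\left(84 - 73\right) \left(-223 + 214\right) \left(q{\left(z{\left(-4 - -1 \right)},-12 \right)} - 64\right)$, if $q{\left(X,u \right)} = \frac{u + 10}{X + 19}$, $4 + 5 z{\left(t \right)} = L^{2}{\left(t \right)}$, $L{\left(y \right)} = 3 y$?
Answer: $\frac{545391}{86} \approx 6341.8$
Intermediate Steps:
$z{\left(t \right)} = - \frac{4}{5} + \frac{9 t^{2}}{5}$ ($z{\left(t \right)} = - \frac{4}{5} + \frac{\left(3 t\right)^{2}}{5} = - \frac{4}{5} + \frac{9 t^{2}}{5}$)
$q{\left(X,u \right)} = \frac{10 + u}{19 + X}$
$\left(84 - 73\right) \left(-223 + 214\right) \left(q{\left(z{\left(-4 - -1 \right)},-12 \right)} - 64\right) = \left(84 - 73\right) \left(-223 + 214\right) \left(\frac{10 - 12}{19 - \left(\frac{4}{5} - \frac{9 \left(-4 - -1\right)^{2}}{5}\right)} - 64\right) = 11 \left(-9\right) \left(\frac{1}{19 - \left(\frac{4}{5} - \frac{9 \left(-4 + 1\right)^{2}}{5}\right)} \left(-2\right) - 64\right) = - 99 \left(\frac{1}{19 - \left(\frac{4}{5} - \frac{9 \left(-3\right)^{2}}{5}\right)} \left(-2\right) - 64\right) = - 99 \left(\frac{1}{19 + \left(- \frac{4}{5} + \frac{9}{5} \cdot 9\right)} \left(-2\right) - 64\right) = - 99 \left(\frac{1}{19 + \left(- \frac{4}{5} + \frac{81}{5}\right)} \left(-2\right) - 64\right) = - 99 \left(\frac{1}{19 + \frac{77}{5}} \left(-2\right) - 64\right) = - 99 \left(\frac{1}{\frac{172}{5}} \left(-2\right) - 64\right) = - 99 \left(\frac{5}{172} \left(-2\right) - 64\right) = - 99 \left(- \frac{5}{86} - 64\right) = \left(-99\right) \left(- \frac{5509}{86}\right) = \frac{545391}{86}$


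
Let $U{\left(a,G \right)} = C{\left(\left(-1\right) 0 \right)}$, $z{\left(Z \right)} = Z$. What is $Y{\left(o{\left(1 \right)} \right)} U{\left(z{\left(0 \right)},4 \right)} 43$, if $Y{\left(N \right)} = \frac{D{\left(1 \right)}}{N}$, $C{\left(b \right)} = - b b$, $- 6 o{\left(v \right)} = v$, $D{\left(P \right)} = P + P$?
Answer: $0$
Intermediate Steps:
$D{\left(P \right)} = 2 P$
$o{\left(v \right)} = - \frac{v}{6}$
$C{\left(b \right)} = - b^{2}$
$Y{\left(N \right)} = \frac{2}{N}$ ($Y{\left(N \right)} = \frac{2 \cdot 1}{N} = \frac{2}{N}$)
$U{\left(a,G \right)} = 0$ ($U{\left(a,G \right)} = - \left(\left(-1\right) 0\right)^{2} = - 0^{2} = \left(-1\right) 0 = 0$)
$Y{\left(o{\left(1 \right)} \right)} U{\left(z{\left(0 \right)},4 \right)} 43 = \frac{2}{\left(- \frac{1}{6}\right) 1} \cdot 0 \cdot 43 = \frac{2}{- \frac{1}{6}} \cdot 0 \cdot 43 = 2 \left(-6\right) 0 \cdot 43 = \left(-12\right) 0 \cdot 43 = 0 \cdot 43 = 0$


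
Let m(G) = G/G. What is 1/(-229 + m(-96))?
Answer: -1/228 ≈ -0.0043860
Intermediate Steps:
m(G) = 1
1/(-229 + m(-96)) = 1/(-229 + 1) = 1/(-228) = -1/228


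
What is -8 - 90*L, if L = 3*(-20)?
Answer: 5392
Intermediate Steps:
L = -60
-8 - 90*L = -8 - 90*(-60) = -8 + 5400 = 5392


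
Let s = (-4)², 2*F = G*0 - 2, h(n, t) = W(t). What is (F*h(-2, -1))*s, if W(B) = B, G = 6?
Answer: 16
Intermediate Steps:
h(n, t) = t
F = -1 (F = (6*0 - 2)/2 = (0 - 2)/2 = (½)*(-2) = -1)
s = 16
(F*h(-2, -1))*s = -1*(-1)*16 = 1*16 = 16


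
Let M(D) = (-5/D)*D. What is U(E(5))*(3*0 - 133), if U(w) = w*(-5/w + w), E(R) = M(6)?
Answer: -2660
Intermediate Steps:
M(D) = -5
E(R) = -5
U(w) = w*(w - 5/w)
U(E(5))*(3*0 - 133) = (-5 + (-5)**2)*(3*0 - 133) = (-5 + 25)*(0 - 133) = 20*(-133) = -2660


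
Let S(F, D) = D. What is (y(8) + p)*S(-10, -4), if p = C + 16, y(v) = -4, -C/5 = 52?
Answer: 992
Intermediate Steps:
C = -260 (C = -5*52 = -260)
p = -244 (p = -260 + 16 = -244)
(y(8) + p)*S(-10, -4) = (-4 - 244)*(-4) = -248*(-4) = 992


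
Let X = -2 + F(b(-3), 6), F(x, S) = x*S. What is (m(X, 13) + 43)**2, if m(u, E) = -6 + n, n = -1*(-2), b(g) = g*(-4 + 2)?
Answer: 1521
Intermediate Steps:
b(g) = -2*g (b(g) = g*(-2) = -2*g)
n = 2
F(x, S) = S*x
X = 34 (X = -2 + 6*(-2*(-3)) = -2 + 6*6 = -2 + 36 = 34)
m(u, E) = -4 (m(u, E) = -6 + 2 = -4)
(m(X, 13) + 43)**2 = (-4 + 43)**2 = 39**2 = 1521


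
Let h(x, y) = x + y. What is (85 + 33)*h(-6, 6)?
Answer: 0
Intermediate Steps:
(85 + 33)*h(-6, 6) = (85 + 33)*(-6 + 6) = 118*0 = 0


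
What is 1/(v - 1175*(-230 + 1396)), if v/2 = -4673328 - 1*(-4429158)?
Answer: -1/1858390 ≈ -5.3810e-7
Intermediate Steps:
v = -488340 (v = 2*(-4673328 - 1*(-4429158)) = 2*(-4673328 + 4429158) = 2*(-244170) = -488340)
1/(v - 1175*(-230 + 1396)) = 1/(-488340 - 1175*(-230 + 1396)) = 1/(-488340 - 1175*1166) = 1/(-488340 - 1370050) = 1/(-1858390) = -1/1858390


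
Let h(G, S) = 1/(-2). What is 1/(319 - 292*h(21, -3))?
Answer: 1/465 ≈ 0.0021505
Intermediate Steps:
h(G, S) = -½
1/(319 - 292*h(21, -3)) = 1/(319 - 292*(-½)) = 1/(319 + 146) = 1/465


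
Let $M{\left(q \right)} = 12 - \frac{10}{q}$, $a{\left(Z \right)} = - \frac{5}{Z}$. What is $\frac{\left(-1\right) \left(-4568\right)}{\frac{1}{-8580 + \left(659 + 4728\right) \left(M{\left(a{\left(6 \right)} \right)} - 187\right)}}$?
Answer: $-4050267448$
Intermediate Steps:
$M{\left(q \right)} = 12 - \frac{10}{q}$
$\frac{\left(-1\right) \left(-4568\right)}{\frac{1}{-8580 + \left(659 + 4728\right) \left(M{\left(a{\left(6 \right)} \right)} - 187\right)}} = \frac{\left(-1\right) \left(-4568\right)}{\frac{1}{-8580 + \left(659 + 4728\right) \left(\left(12 - \frac{10}{\left(-5\right) \frac{1}{6}}\right) - 187\right)}} = \frac{4568}{\frac{1}{-8580 + 5387 \left(\left(12 - \frac{10}{\left(-5\right) \frac{1}{6}}\right) - 187\right)}} = \frac{4568}{\frac{1}{-8580 + 5387 \left(\left(12 - \frac{10}{- \frac{5}{6}}\right) - 187\right)}} = \frac{4568}{\frac{1}{-8580 + 5387 \left(\left(12 - -12\right) - 187\right)}} = \frac{4568}{\frac{1}{-8580 + 5387 \left(\left(12 + 12\right) - 187\right)}} = \frac{4568}{\frac{1}{-8580 + 5387 \left(24 - 187\right)}} = \frac{4568}{\frac{1}{-8580 + 5387 \left(-163\right)}} = \frac{4568}{\frac{1}{-8580 - 878081}} = \frac{4568}{\frac{1}{-886661}} = \frac{4568}{- \frac{1}{886661}} = 4568 \left(-886661\right) = -4050267448$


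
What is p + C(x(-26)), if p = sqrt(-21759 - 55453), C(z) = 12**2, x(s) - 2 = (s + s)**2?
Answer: 144 + 2*I*sqrt(19303) ≈ 144.0 + 277.87*I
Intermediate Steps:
x(s) = 2 + 4*s**2 (x(s) = 2 + (s + s)**2 = 2 + (2*s)**2 = 2 + 4*s**2)
C(z) = 144
p = 2*I*sqrt(19303) (p = sqrt(-77212) = 2*I*sqrt(19303) ≈ 277.87*I)
p + C(x(-26)) = 2*I*sqrt(19303) + 144 = 144 + 2*I*sqrt(19303)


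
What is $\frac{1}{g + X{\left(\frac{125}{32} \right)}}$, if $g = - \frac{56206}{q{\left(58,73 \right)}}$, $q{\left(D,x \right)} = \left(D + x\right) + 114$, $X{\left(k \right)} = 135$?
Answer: $- \frac{245}{23131} \approx -0.010592$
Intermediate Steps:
$q{\left(D,x \right)} = 114 + D + x$
$g = - \frac{56206}{245}$ ($g = - \frac{56206}{114 + 58 + 73} = - \frac{56206}{245} \approx -229.41$)
$\frac{1}{g + X{\left(\frac{125}{32} \right)}} = \frac{1}{- \frac{56206}{245} + 135} = \frac{1}{- \frac{23131}{245}} = - \frac{245}{23131}$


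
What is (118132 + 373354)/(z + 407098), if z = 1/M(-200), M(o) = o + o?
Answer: 196594400/162839199 ≈ 1.2073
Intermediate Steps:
M(o) = 2*o
z = -1/400 (z = 1/(2*(-200)) = 1/(-400) = -1/400 ≈ -0.0025000)
(118132 + 373354)/(z + 407098) = (118132 + 373354)/(-1/400 + 407098) = 491486/(162839199/400) = 491486*(400/162839199) = 196594400/162839199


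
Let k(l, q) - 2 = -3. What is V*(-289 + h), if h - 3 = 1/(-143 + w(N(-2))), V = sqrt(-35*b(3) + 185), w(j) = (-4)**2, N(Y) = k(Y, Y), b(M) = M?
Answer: -145292*sqrt(5)/127 ≈ -2558.1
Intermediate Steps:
k(l, q) = -1 (k(l, q) = 2 - 3 = -1)
N(Y) = -1
w(j) = 16
V = 4*sqrt(5) (V = sqrt(-35*3 + 185) = sqrt(-105 + 185) = sqrt(80) = 4*sqrt(5) ≈ 8.9443)
h = 380/127 (h = 3 + 1/(-143 + 16) = 3 + 1/(-127) = 3 - 1/127 = 380/127 ≈ 2.9921)
V*(-289 + h) = (4*sqrt(5))*(-289 + 380/127) = (4*sqrt(5))*(-36323/127) = -145292*sqrt(5)/127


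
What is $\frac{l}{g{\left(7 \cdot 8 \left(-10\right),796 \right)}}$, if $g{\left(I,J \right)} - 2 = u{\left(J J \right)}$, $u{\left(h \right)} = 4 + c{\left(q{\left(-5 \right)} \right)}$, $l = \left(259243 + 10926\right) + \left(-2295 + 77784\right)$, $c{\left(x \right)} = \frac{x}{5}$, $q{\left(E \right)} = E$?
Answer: $\frac{345658}{5} \approx 69132.0$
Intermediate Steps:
$c{\left(x \right)} = \frac{x}{5}$ ($c{\left(x \right)} = x \frac{1}{5} = \frac{x}{5}$)
$l = 345658$ ($l = 270169 + 75489 = 345658$)
$u{\left(h \right)} = 3$ ($u{\left(h \right)} = 4 + \frac{1}{5} \left(-5\right) = 4 - 1 = 3$)
$g{\left(I,J \right)} = 5$ ($g{\left(I,J \right)} = 2 + 3 = 5$)
$\frac{l}{g{\left(7 \cdot 8 \left(-10\right),796 \right)}} = \frac{345658}{5}$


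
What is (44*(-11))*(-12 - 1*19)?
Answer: 15004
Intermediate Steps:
(44*(-11))*(-12 - 1*19) = -484*(-12 - 19) = -484*(-31) = 15004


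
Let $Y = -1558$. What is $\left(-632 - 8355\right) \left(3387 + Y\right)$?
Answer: $-16437223$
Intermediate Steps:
$\left(-632 - 8355\right) \left(3387 + Y\right) = \left(-632 - 8355\right) \left(3387 - 1558\right) = \left(-8987\right) 1829 = -16437223$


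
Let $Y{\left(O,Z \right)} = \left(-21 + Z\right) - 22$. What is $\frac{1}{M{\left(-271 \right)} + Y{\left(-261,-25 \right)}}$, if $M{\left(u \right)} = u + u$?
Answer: $- \frac{1}{610} \approx -0.0016393$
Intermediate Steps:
$Y{\left(O,Z \right)} = -43 + Z$
$M{\left(u \right)} = 2 u$
$\frac{1}{M{\left(-271 \right)} + Y{\left(-261,-25 \right)}} = \frac{1}{2 \left(-271\right) - 68} = \frac{1}{-542 - 68} = \frac{1}{-610} = - \frac{1}{610}$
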